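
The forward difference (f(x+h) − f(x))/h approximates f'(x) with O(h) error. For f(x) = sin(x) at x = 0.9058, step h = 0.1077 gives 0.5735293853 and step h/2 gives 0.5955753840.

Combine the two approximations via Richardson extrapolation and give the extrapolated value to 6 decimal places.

0.617621

Order 1 gives 2^r = 2 and 2^r − 1 = 1.
Difference of the inputs: 0.5955753840 − 0.5735293853 = 0.0220459987
Divide by 2^1 − 1 = 1: 0.0220459987/1 = 0.0220459987
R = 0.5955753840 + 0.0220459987 = 0.6176213827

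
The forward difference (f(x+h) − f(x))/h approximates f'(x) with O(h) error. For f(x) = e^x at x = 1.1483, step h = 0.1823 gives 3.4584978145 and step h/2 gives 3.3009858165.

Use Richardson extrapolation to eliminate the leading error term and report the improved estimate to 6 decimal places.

Method order is 1; weight 2^1 = 2.
Weighted: 6.6019716330 − 3.4584978145 = 3.1434738185
Divide by 2^1 − 1 = 1.
3.1434738185 ÷ 1 = 3.1434738185
Correction |R − A(h/2)| = 1.575e-01; gap |A(h/2) − A(h)| = 1.575e-01.

3.143474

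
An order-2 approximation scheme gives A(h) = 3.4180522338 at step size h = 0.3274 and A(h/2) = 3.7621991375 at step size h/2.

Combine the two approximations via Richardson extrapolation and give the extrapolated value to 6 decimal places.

Method order is 2; weight 2^2 = 4.
2^2×A(h/2) = 15.0487965500; minus A(h) gives 11.6307443162.
Divide by 2^2 − 1 = 3.
So the Richardson estimate is 3.8769147721.
Correction |R − A(h/2)| = 1.147e-01; gap |A(h/2) − A(h)| = 3.441e-01.

3.876915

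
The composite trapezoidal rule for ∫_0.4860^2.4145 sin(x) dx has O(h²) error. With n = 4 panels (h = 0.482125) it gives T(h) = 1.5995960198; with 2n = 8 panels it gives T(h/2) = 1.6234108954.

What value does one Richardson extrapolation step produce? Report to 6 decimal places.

r = 2: numerator weight 4, denominator 3.
Top: 4(1.6234108954) − (1.5995960198) = 4.8940475618
Extrapolated: 4.8940475618 / 3 = 1.6313491873
Shift from A(h/2): +0.0079382919.

1.631349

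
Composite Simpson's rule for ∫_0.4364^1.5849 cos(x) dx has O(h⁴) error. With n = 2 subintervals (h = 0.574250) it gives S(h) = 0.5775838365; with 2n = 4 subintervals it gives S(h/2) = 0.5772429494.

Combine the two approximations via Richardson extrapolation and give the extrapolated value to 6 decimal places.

Error is O(h^4); halving h shrinks it by 2^4 = 16.
16*0.5772429494 = 9.2358871904; subtract 0.5775838365 → 8.6583033539
Divide by 2^4 − 1 = 15.
Result: 0.5772202236
Correction |R − A(h/2)| = 2.273e-05; gap |A(h/2) − A(h)| = 3.409e-04.

0.577220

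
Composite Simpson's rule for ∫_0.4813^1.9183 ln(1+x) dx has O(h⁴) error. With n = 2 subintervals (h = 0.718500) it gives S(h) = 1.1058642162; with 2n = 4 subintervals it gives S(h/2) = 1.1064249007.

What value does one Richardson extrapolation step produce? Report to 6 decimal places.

Leading term ∝ h^4; use weight 16 = 2^4.
16×1.1064249007 = 17.7027984112; 17.7027984112 − 1.1058642162 = 16.5969341950
(16×1.1064249007 − 1.1058642162)/(16 − 1) = 1.1064622797

1.106462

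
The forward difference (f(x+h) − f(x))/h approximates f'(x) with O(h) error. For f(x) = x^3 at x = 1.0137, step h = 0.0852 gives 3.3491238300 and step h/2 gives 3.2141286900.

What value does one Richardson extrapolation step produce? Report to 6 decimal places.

The method has order 1: 2^1 = 2.
2 × 3.2141286900 − 3.3491238300 = 3.0791335500
Divide by 2^1 − 1 = 1.
(2 × 3.2141286900 − 3.3491238300)/(2 − 1) = 3.0791335500

3.079134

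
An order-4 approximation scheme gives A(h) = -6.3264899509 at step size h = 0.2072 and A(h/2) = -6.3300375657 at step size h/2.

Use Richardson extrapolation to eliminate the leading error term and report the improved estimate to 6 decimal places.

Leading term ∝ h^4; use weight 16 = 2^4.
Weighted: (-101.2806010512) − (-6.3264899509) = -94.9541111003
Divide by 2^4 − 1 = 15.
(16*(-6.3300375657) − (-6.3264899509))/(16 − 1) = -6.3302740734

-6.330274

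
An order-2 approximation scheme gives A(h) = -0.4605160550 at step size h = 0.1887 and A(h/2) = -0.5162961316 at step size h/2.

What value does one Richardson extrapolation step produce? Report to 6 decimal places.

r = 2: numerator weight 4, denominator 3.
2^2·A(h/2) = -2.0651845264; minus A(h) gives -1.6046684714.
Denominator 4 − 1 = 3.
Result: -0.5348894905
Shift from A(h/2): −0.0185933589.

-0.534889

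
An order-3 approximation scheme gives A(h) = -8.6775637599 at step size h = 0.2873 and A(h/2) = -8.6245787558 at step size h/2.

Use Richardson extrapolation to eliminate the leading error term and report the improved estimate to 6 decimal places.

-8.617009

r = 3, so 2^r = 8.
2^3 × A(h/2) = -68.9966300464; minus A(h) gives -60.3190662865.
Divide by 2^3 − 1 = 7.
R = (-60.3190662865)/7 = -8.6170094695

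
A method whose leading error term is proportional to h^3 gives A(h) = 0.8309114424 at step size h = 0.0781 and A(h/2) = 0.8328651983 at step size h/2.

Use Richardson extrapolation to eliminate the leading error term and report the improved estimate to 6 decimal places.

0.833144

Method order is 3; weight 2^3 = 8.
2^3*A(h/2) = 6.6629215864; minus A(h) gives 5.8320101440.
Denominator 8 − 1 = 7.
So the Richardson estimate is 0.8331443063.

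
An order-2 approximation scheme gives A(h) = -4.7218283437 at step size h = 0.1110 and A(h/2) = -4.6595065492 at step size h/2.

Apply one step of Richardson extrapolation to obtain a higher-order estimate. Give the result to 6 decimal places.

-4.638733

Order 2 gives 2^r = 4 and 2^r − 1 = 3.
Numerator 4*A(h/2) − A(h) = 4*(-4.6595065492) − (-4.7218283437) = -13.9161978531
Divide by 2^2 − 1 = 3.
(4*(-4.6595065492) − (-4.7218283437))/(4 − 1) = -4.6387326177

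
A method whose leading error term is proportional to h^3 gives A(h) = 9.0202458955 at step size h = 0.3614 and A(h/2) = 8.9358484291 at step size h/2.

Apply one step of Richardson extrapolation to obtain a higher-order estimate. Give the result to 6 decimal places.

8.923792

r = 3: numerator weight 8, denominator 7.
8 × 8.9358484291 − 9.0202458955 = 62.4665415373
R = 62.4665415373/7 = 8.9237916482
Correction |R − A(h/2)| = 1.206e-02; gap |A(h/2) − A(h)| = 8.440e-02.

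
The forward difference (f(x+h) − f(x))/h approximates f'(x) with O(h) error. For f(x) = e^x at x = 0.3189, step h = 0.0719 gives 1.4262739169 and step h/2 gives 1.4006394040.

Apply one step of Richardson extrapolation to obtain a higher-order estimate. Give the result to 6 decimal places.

1.375005

Leading term ∝ h^1; use weight 2 = 2^1.
2·1.4006394040 = 2.8012788080; subtract 1.4262739169 → 1.3750048911
Extrapolated: 1.3750048911 / 1 = 1.3750048911
Gap between inputs: 2.563e-02; correction applied: −0.0256345129.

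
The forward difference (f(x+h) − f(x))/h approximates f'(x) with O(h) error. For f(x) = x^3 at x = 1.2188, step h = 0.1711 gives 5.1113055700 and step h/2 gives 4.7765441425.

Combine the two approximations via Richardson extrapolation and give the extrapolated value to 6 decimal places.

Method order is 1; weight 2^1 = 2.
Top: 2(4.7765441425) − (5.1113055700) = 4.4417827150
Divide by 2^1 − 1 = 1.
(2×4.7765441425 − 5.1113055700)/(2 − 1) = 4.4417827150

4.441783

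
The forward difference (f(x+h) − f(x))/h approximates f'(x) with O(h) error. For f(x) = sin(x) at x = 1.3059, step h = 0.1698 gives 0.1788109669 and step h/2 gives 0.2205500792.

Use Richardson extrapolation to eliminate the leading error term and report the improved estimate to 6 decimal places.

Error is O(h^1); halving h shrinks it by 2^1 = 2.
Weighted: 0.4411001584 − 0.1788109669 = 0.2622891915
Divide by 2^1 − 1 = 1.
R = 0.2622891915/1 = 0.2622891915
Correction |R − A(h/2)| = 4.174e-02; gap |A(h/2) − A(h)| = 4.174e-02.

0.262289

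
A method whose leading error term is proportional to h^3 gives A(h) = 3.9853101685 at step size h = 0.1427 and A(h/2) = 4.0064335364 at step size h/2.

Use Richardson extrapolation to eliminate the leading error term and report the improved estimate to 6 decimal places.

4.009451

The method has order 3: 2^3 = 8.
8*4.0064335364 − 3.9853101685 = 28.0661581227
28.0661581227 ÷ 7 = 4.0094511604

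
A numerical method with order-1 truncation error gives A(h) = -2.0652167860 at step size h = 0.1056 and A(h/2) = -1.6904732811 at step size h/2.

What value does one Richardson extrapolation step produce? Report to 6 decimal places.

Leading term ∝ h^1; use weight 2 = 2^1.
A(h/2) − A(h) = -1.6904732811 − (-2.0652167860) = 0.3747435049
Divide by 2^1 − 1 = 1: 0.3747435049/1 = 0.3747435049
R = -1.6904732811 + 0.3747435049 = -1.3157297762
Correction |R − A(h/2)| = 3.747e-01; gap |A(h/2) − A(h)| = 3.747e-01.

-1.315730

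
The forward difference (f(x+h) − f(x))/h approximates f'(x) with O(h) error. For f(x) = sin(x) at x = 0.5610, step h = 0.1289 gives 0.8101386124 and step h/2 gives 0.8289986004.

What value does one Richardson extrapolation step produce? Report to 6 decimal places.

Error is O(h^1); halving h shrinks it by 2^1 = 2.
2*0.8289986004 − 0.8101386124 = 0.8478585884
Denominator 2 − 1 = 1.
So the Richardson estimate is 0.8478585884.
Correction |R − A(h/2)| = 1.886e-02; gap |A(h/2) − A(h)| = 1.886e-02.

0.847859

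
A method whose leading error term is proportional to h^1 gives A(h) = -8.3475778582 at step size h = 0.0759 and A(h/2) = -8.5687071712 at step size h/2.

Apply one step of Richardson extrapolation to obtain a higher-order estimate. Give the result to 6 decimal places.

With r = 1 the leading error scales as h^1, so the weight is 2^1 = 2.
2×(-8.5687071712) − (-8.3475778582) = -8.7898364842
Denominator 2 − 1 = 1.
(2×(-8.5687071712) − (-8.3475778582))/(2 − 1) = -8.7898364842
Gap between inputs: 2.211e-01; correction applied: −0.2211293130.

-8.789836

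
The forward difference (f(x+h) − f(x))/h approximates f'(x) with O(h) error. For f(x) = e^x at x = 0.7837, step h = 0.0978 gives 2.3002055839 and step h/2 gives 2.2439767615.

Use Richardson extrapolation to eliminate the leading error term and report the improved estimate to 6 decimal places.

2.187748

r = 1: numerator weight 2, denominator 1.
A(h/2) − A(h) = 2.2439767615 − 2.3002055839 = -0.0562288224
Divide by 2^1 − 1 = 1: (-0.0562288224)/1 = -0.0562288224
R = A(h/2) + (A(h/2) − A(h))/1 = 2.2439767615 − 0.0562288224 = 2.1877479391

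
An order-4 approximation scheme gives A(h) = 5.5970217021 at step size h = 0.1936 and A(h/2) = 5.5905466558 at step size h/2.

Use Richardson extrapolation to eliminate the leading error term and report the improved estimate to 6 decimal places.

Leading term ∝ h^4; use weight 16 = 2^4.
16*5.5905466558 = 89.4487464928; subtract 5.5970217021 → 83.8517247907
83.8517247907 ÷ 15 = 5.5901149860

5.590115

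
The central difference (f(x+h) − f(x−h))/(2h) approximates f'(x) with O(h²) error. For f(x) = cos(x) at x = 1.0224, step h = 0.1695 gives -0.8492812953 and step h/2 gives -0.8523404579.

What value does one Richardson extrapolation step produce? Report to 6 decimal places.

-0.853360

Method order is 2; weight 2^2 = 4.
4 × (-0.8523404579) = -3.4093618316; (-3.4093618316) − (-0.8492812953) = -2.5600805363
(4 × (-0.8523404579) − (-0.8492812953))/(4 − 1) = -0.8533601788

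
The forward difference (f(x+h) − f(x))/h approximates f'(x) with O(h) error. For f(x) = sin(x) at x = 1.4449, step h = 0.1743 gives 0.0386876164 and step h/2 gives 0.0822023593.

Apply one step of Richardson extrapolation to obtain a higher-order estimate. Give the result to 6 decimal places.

r = 1: numerator weight 2, denominator 1.
Numerator 2·A(h/2) − A(h) = 2·0.0822023593 − 0.0386876164 = 0.1257171022
0.1257171022 ÷ 1 = 0.1257171022
Correction |R − A(h/2)| = 4.351e-02; gap |A(h/2) − A(h)| = 4.351e-02.

0.125717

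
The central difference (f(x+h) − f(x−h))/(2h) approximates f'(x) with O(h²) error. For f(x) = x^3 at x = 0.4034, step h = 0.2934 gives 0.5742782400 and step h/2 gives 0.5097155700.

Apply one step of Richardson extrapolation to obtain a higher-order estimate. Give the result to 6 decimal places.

Error is O(h^2); halving h shrinks it by 2^2 = 4.
2^2·A(h/2) = 2.0388622800; minus A(h) gives 1.4645840400.
Divide by 2^2 − 1 = 3.
Result: 0.4881946800

0.488195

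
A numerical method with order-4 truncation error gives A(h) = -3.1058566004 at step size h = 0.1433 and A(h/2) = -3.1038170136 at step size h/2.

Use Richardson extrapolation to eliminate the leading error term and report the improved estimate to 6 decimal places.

r = 4, so 2^r = 16.
16·(-3.1038170136) − (-3.1058566004) = -46.5552156172
Extrapolated: (-46.5552156172) / 15 = -3.1036810411
Correction |R − A(h/2)| = 1.360e-04; gap |A(h/2) − A(h)| = 2.040e-03.

-3.103681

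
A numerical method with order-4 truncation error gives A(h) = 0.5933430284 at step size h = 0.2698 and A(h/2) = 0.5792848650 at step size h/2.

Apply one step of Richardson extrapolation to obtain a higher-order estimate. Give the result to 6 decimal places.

Method order is 4; weight 2^4 = 16.
Difference of the inputs: 0.5792848650 − 0.5933430284 = -0.0140581634
Correction (A(h/2) − A(h))/(16 − 1) = (-0.0140581634)/15 = -0.0009372109
R = A(h/2) + (A(h/2) − A(h))/15 = 0.5792848650 − 0.0009372109 = 0.5783476541

0.578348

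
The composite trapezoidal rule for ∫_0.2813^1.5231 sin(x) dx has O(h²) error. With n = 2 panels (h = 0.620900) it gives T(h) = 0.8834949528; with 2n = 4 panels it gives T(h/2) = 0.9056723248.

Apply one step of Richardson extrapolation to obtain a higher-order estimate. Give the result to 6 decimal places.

Leading term ∝ h^2; use weight 4 = 2^2.
Difference of the inputs: 0.9056723248 − 0.8834949528 = 0.0221773720
Divide by 2^2 − 1 = 3: 0.0221773720/3 = 0.0073924573
R = A(h/2) + (A(h/2) − A(h))/3 = 0.9056723248 + 0.0073924573 = 0.9130647821

0.913065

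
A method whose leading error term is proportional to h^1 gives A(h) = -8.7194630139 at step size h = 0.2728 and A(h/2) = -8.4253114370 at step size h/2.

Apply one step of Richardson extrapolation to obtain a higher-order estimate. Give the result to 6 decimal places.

r = 1: numerator weight 2, denominator 1.
Top: 2(-8.4253114370) − (-8.7194630139) = -8.1311598601
Extrapolated: (-8.1311598601) / 1 = -8.1311598601
Correction |R − A(h/2)| = 2.942e-01; gap |A(h/2) − A(h)| = 2.942e-01.

-8.131160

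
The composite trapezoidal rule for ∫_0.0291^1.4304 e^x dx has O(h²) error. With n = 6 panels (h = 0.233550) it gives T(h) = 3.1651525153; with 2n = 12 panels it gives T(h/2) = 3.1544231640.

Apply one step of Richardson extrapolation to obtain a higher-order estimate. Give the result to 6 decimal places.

3.150847

Method order is 2; weight 2^2 = 4.
Weighted: 12.6176926560 − 3.1651525153 = 9.4525401407
Denominator 4 − 1 = 3.
Result: 3.1508467136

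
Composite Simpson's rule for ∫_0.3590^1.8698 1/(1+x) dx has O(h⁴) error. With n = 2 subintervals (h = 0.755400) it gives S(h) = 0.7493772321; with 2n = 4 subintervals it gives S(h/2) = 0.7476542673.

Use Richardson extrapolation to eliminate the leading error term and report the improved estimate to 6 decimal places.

Error is O(h^4); halving h shrinks it by 2^4 = 16.
16 × 0.7476542673 − 0.7493772321 = 11.2130910447
R = 11.2130910447/15 = 0.7475394030
Correction |R − A(h/2)| = 1.149e-04; gap |A(h/2) − A(h)| = 1.723e-03.

0.747539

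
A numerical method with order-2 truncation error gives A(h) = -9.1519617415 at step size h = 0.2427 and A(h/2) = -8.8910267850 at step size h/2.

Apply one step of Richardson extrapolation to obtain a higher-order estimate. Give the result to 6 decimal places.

-8.804048

Method order is 2; weight 2^2 = 4.
Numerator 4 × A(h/2) − A(h) = 4 × (-8.8910267850) − (-9.1519617415) = -26.4121453985
(-26.4121453985) ÷ 3 = -8.8040484662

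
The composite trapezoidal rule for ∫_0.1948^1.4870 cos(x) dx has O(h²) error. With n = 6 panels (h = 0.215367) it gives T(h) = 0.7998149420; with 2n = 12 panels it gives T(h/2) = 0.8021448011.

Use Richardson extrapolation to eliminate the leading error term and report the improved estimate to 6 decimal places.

0.802921

With r = 2 the leading error scales as h^2, so the weight is 2^2 = 4.
2^2×A(h/2) = 3.2085792044; minus A(h) gives 2.4087642624.
Denominator 4 − 1 = 3.
So the Richardson estimate is 0.8029214208.
Gap between inputs: 2.330e-03; correction applied: +0.0007766197.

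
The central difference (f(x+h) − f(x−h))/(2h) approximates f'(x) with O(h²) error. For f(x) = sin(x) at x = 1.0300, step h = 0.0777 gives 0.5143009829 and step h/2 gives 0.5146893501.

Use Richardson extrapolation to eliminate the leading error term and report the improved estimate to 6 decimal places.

Leading term ∝ h^2; use weight 4 = 2^2.
4×0.5146893501 = 2.0587574004; subtract 0.5143009829 → 1.5444564175
R = 1.5444564175/3 = 0.5148188058

0.514819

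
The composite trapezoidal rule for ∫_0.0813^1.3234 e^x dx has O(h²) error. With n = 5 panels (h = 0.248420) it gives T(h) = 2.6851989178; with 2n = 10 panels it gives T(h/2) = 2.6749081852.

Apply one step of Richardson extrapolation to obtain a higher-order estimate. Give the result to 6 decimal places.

2.671478

Order 2 gives 2^r = 4 and 2^r − 1 = 3.
Weighted: 10.6996327408 − 2.6851989178 = 8.0144338230
Divide by 2^2 − 1 = 3.
(4 × 2.6749081852 − 2.6851989178)/(4 − 1) = 2.6714779410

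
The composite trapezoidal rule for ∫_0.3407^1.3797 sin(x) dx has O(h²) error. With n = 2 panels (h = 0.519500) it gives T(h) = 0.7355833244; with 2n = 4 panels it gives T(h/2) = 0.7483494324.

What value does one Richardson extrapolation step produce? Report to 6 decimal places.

With r = 2 the leading error scales as h^2, so the weight is 2^2 = 4.
A(h/2) − A(h) = 0.7483494324 − 0.7355833244 = 0.0127661080
Divide by 2^2 − 1 = 3: 0.0127661080/3 = 0.0042553693
R = A(h/2) + (A(h/2) − A(h))/3 = 0.7483494324 + 0.0042553693 = 0.7526048017
Correction |R − A(h/2)| = 4.255e-03; gap |A(h/2) − A(h)| = 1.277e-02.

0.752605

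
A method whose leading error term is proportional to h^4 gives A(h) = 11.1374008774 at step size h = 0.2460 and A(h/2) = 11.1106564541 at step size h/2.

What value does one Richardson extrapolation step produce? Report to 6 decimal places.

The method has order 4: 2^4 = 16.
A(h/2) − A(h) = 11.1106564541 − 11.1374008774 = -0.0267444233
Correction (A(h/2) − A(h))/(16 − 1) = (-0.0267444233)/15 = -0.0017829616
R = A(h/2) + (A(h/2) − A(h))/15 = 11.1106564541 − 0.0017829616 = 11.1088734925
Shift from A(h/2): −0.0017829616.

11.108873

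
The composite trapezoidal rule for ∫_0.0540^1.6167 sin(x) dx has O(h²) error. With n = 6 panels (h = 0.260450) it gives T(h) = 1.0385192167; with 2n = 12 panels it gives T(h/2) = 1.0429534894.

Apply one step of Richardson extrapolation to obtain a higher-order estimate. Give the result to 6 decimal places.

1.044432

Order 2 gives 2^r = 4 and 2^r − 1 = 3.
4·1.0429534894 = 4.1718139576; 4.1718139576 − 1.0385192167 = 3.1332947409
3.1332947409 ÷ 3 = 1.0444315803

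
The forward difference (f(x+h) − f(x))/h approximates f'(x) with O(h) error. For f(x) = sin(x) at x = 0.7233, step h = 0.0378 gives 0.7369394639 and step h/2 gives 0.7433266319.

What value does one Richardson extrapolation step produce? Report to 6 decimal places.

Method order is 1; weight 2^1 = 2.
2 × 0.7433266319 = 1.4866532638; 1.4866532638 − 0.7369394639 = 0.7497137999
R = 0.7497137999/1 = 0.7497137999

0.749714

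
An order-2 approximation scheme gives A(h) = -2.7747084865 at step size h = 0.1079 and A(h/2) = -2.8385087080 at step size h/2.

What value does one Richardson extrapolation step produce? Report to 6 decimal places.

With r = 2 the leading error scales as h^2, so the weight is 2^2 = 4.
4×(-2.8385087080) = -11.3540348320; (-11.3540348320) − (-2.7747084865) = -8.5793263455
Divide by 2^2 − 1 = 3.
So the Richardson estimate is -2.8597754485.
Gap between inputs: 6.380e-02; correction applied: −0.0212667405.

-2.859775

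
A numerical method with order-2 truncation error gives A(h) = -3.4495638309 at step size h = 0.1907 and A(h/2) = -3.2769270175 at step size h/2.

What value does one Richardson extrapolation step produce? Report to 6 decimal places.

-3.219381

Order 2 gives 2^r = 4 and 2^r − 1 = 3.
A(h/2) − A(h) = -3.2769270175 − (-3.4495638309) = 0.1726368134
Correction (A(h/2) − A(h))/(4 − 1) = 0.1726368134/3 = 0.0575456045
R = -3.2769270175 + 0.0575456045 = -3.2193814130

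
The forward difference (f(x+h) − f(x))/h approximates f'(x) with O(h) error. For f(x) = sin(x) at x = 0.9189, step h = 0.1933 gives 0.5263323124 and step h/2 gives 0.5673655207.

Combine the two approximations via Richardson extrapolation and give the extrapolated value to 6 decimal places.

0.608399

Error is O(h^1); halving h shrinks it by 2^1 = 2.
Weighted: 1.1347310414 − 0.5263323124 = 0.6083987290
0.6083987290 ÷ 1 = 0.6083987290
Gap between inputs: 4.103e-02; correction applied: +0.0410332083.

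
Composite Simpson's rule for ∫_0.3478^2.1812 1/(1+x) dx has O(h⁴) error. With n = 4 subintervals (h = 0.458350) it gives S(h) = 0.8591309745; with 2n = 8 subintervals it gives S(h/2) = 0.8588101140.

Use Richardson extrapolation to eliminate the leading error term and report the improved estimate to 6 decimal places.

The method has order 4: 2^4 = 16.
2^4*A(h/2) = 13.7409618240; minus A(h) gives 12.8818308495.
Divide by 2^4 − 1 = 15.
(16*0.8588101140 − 0.8591309745)/(16 − 1) = 0.8587887233

0.858789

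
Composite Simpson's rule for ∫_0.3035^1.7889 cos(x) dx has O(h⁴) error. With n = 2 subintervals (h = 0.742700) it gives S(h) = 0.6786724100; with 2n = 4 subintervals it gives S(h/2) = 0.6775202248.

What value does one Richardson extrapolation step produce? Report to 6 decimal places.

0.677443

Order 4 gives 2^r = 16 and 2^r − 1 = 15.
16·0.6775202248 = 10.8403235968; 10.8403235968 − 0.6786724100 = 10.1616511868
Extrapolated: 10.1616511868 / 15 = 0.6774434125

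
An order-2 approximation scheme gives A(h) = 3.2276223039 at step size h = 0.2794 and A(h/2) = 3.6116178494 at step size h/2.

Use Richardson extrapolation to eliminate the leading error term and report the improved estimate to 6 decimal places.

Error is O(h^2); halving h shrinks it by 2^2 = 4.
4·3.6116178494 = 14.4464713976; 14.4464713976 − 3.2276223039 = 11.2188490937
Divide by 2^2 − 1 = 3.
(4·3.6116178494 − 3.2276223039)/(4 − 1) = 3.7396163646
Shift from A(h/2): +0.1279985152.

3.739616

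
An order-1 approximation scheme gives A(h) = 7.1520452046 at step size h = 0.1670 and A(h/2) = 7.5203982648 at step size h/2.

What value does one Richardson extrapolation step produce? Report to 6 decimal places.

r = 1: numerator weight 2, denominator 1.
Difference of the inputs: 7.5203982648 − 7.1520452046 = 0.3683530602
Correction (A(h/2) − A(h))/(2 − 1) = 0.3683530602/1 = 0.3683530602
R = 7.5203982648 + 0.3683530602 = 7.8887513250
Shift from A(h/2): +0.3683530602.

7.888751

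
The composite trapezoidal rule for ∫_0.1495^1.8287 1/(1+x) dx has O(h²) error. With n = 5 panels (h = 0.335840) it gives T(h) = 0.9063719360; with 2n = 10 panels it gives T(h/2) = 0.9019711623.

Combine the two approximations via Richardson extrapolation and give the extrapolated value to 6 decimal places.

0.900504

The method has order 2: 2^2 = 4.
2^2 × A(h/2) = 3.6078846492; minus A(h) gives 2.7015127132.
Denominator 4 − 1 = 3.
Result: 0.9005042377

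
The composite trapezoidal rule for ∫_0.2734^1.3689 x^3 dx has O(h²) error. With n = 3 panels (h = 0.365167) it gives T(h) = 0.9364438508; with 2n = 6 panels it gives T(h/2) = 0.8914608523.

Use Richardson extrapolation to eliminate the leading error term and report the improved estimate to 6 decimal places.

Leading term ∝ h^2; use weight 4 = 2^2.
Difference of the inputs: 0.8914608523 − 0.9364438508 = -0.0449829985
Correction (A(h/2) − A(h))/(4 − 1) = (-0.0449829985)/3 = -0.0149943328
R = A(h/2) + (A(h/2) − A(h))/3 = 0.8914608523 − 0.0149943328 = 0.8764665195
Gap between inputs: 4.498e-02; correction applied: −0.0149943328.

0.876467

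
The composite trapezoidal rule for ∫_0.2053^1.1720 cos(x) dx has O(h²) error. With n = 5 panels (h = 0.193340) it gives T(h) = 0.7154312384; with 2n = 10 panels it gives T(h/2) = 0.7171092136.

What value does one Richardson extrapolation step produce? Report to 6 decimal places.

Order 2 gives 2^r = 4 and 2^r − 1 = 3.
Numerator 4·A(h/2) − A(h) = 4·0.7171092136 − 0.7154312384 = 2.1530056160
(4·0.7171092136 − 0.7154312384)/(4 − 1) = 0.7176685387

0.717669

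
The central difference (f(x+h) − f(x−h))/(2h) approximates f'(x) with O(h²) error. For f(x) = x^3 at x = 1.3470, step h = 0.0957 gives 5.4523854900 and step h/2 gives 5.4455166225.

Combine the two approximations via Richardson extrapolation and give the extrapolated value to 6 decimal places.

5.443227

Method order is 2; weight 2^2 = 4.
2^2 × A(h/2) = 21.7820664900; minus A(h) gives 16.3296810000.
16.3296810000 ÷ 3 = 5.4432270000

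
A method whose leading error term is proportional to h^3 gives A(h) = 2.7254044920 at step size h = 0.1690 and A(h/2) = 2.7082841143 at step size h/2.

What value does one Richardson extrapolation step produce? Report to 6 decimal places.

r = 3, so 2^r = 8.
8·2.7082841143 = 21.6662729144; 21.6662729144 − 2.7254044920 = 18.9408684224
Extrapolated: 18.9408684224 / 7 = 2.7058383461

2.705838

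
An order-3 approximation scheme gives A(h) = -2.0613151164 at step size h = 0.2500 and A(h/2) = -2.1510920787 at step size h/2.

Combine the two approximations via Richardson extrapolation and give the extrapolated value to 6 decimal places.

The method has order 3: 2^3 = 8.
Top: 8(-2.1510920787) − (-2.0613151164) = -15.1474215132
Divide by 2^3 − 1 = 7.
(-15.1474215132) ÷ 7 = -2.1639173590

-2.163917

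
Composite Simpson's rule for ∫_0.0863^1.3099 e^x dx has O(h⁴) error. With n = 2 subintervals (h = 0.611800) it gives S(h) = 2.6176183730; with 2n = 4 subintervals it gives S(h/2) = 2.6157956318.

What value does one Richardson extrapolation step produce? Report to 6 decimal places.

Leading term ∝ h^4; use weight 16 = 2^4.
16 × 2.6157956318 = 41.8527301088; subtract 2.6176183730 → 39.2351117358
(16 × 2.6157956318 − 2.6176183730)/(16 − 1) = 2.6156741157

2.615674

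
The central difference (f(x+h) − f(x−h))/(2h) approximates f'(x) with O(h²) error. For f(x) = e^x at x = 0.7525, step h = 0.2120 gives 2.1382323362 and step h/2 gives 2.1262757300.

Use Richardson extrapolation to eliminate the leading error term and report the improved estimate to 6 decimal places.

2.122290

Leading term ∝ h^2; use weight 4 = 2^2.
4·2.1262757300 − 2.1382323362 = 6.3668705838
Denominator 4 − 1 = 3.
6.3668705838 ÷ 3 = 2.1222901946
Gap between inputs: 1.196e-02; correction applied: −0.0039855354.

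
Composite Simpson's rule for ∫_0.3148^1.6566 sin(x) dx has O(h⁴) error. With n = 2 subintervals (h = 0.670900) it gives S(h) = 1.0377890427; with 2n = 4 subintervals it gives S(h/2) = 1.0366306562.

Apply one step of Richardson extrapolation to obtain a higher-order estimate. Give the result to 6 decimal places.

Method order is 4; weight 2^4 = 16.
16 × 1.0366306562 = 16.5860904992; 16.5860904992 − 1.0377890427 = 15.5483014565
Divide by 2^4 − 1 = 15.
Extrapolated: 15.5483014565 / 15 = 1.0365534304
Shift from A(h/2): −0.0000772258.

1.036553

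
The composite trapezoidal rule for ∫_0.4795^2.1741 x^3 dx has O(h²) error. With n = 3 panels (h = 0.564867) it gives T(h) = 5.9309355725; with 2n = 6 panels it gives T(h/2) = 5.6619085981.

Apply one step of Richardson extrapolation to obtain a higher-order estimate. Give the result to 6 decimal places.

5.572233

Order 2 gives 2^r = 4 and 2^r − 1 = 3.
Difference of the inputs: 5.6619085981 − 5.9309355725 = -0.2690269744
Correction (A(h/2) − A(h))/(4 − 1) = (-0.2690269744)/3 = -0.0896756581
R = A(h/2) + (A(h/2) − A(h))/3 = 5.6619085981 − 0.0896756581 = 5.5722329400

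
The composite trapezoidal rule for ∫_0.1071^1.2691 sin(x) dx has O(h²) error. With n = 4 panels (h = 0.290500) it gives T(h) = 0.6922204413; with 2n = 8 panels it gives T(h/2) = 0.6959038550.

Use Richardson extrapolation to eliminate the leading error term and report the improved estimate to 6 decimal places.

The method has order 2: 2^2 = 4.
A(h/2) − A(h) = 0.6959038550 − 0.6922204413 = 0.0036834137
Divide by 2^2 − 1 = 3: 0.0036834137/3 = 0.0012278046
R = 0.6959038550 + 0.0012278046 = 0.6971316596

0.697132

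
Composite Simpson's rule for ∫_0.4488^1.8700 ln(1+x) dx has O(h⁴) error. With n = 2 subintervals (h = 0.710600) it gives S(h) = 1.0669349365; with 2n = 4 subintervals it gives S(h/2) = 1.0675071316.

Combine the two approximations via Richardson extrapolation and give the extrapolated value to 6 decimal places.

1.067545

Leading term ∝ h^4; use weight 16 = 2^4.
Top: 16(1.0675071316) − (1.0669349365) = 16.0131791691
Divide by 2^4 − 1 = 15.
(16×1.0675071316 − 1.0669349365)/(16 − 1) = 1.0675452779
Gap between inputs: 5.722e-04; correction applied: +0.0000381463.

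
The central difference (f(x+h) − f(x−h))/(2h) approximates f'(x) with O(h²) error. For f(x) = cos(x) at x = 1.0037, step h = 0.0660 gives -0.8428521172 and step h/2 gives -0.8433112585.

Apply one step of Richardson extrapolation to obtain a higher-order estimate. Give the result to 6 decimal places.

With r = 2 the leading error scales as h^2, so the weight is 2^2 = 4.
A(h/2) − A(h) = -0.8433112585 − (-0.8428521172) = -0.0004591413
Correction (A(h/2) − A(h))/(4 − 1) = (-0.0004591413)/3 = -0.0001530471
R = -0.8433112585 − 0.0001530471 = -0.8434643056
Gap between inputs: 4.591e-04; correction applied: −0.0001530471.

-0.843464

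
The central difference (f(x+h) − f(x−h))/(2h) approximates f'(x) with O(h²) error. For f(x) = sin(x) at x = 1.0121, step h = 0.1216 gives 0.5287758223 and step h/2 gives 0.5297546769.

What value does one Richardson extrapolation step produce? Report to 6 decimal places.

0.530081

r = 2, so 2^r = 4.
Weighted: 2.1190187076 − 0.5287758223 = 1.5902428853
Divide by 2^2 − 1 = 3.
1.5902428853 ÷ 3 = 0.5300809618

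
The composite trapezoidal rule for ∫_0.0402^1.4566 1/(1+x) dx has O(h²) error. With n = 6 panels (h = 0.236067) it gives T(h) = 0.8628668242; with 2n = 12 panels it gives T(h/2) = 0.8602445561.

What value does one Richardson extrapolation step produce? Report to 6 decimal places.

0.859370

The method has order 2: 2^2 = 4.
4×0.8602445561 = 3.4409782244; 3.4409782244 − 0.8628668242 = 2.5781114002
Divide by 2^2 − 1 = 3.
2.5781114002 ÷ 3 = 0.8593704667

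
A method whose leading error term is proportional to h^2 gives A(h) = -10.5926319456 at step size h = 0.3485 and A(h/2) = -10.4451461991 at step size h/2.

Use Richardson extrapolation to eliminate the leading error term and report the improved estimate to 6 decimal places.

-10.395984

r = 2, so 2^r = 4.
Numerator 4·A(h/2) − A(h) = 4·(-10.4451461991) − (-10.5926319456) = -31.1879528508
Divide by 2^2 − 1 = 3.
(-31.1879528508) ÷ 3 = -10.3959842836
Shift from A(h/2): +0.0491619155.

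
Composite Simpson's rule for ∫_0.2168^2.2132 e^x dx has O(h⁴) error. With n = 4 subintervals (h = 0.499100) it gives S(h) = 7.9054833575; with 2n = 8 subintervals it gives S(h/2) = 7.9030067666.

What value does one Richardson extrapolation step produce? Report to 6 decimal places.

7.902842

r = 4: numerator weight 16, denominator 15.
Numerator 16×A(h/2) − A(h) = 16×7.9030067666 − 7.9054833575 = 118.5426249081
Divide by 2^4 − 1 = 15.
So the Richardson estimate is 7.9028416605.
Gap between inputs: 2.477e-03; correction applied: −0.0001651061.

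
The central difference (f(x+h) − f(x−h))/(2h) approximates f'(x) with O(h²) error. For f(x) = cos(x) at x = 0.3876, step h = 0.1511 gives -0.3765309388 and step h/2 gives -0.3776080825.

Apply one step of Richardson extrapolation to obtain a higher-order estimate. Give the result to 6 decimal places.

-0.377967

Leading term ∝ h^2; use weight 4 = 2^2.
4·(-0.3776080825) − (-0.3765309388) = -1.1339013912
R = (-1.1339013912)/3 = -0.3779671304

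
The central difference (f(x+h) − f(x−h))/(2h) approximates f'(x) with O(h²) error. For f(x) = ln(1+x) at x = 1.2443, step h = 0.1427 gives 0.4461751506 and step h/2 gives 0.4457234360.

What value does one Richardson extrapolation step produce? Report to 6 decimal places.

With r = 2 the leading error scales as h^2, so the weight is 2^2 = 4.
4 × 0.4457234360 − 0.4461751506 = 1.3367185934
Denominator 4 − 1 = 3.
(4 × 0.4457234360 − 0.4461751506)/(4 − 1) = 0.4455728645

0.445573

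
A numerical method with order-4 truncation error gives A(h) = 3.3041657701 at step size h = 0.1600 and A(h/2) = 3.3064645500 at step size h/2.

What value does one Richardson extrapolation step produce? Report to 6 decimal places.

With r = 4 the leading error scales as h^4, so the weight is 2^4 = 16.
Top: 16(3.3064645500) − (3.3041657701) = 49.5992670299
Denominator 16 − 1 = 15.
Extrapolated: 49.5992670299 / 15 = 3.3066178020

3.306618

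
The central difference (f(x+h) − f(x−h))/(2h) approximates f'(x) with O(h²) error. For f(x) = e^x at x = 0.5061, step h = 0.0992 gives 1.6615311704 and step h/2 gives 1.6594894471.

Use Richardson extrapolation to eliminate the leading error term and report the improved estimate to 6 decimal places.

With r = 2 the leading error scales as h^2, so the weight is 2^2 = 4.
A(h/2) − A(h) = 1.6594894471 − 1.6615311704 = -0.0020417233
Correction (A(h/2) − A(h))/(4 − 1) = (-0.0020417233)/3 = -0.0006805744
R = 1.6594894471 − 0.0006805744 = 1.6588088727

1.658809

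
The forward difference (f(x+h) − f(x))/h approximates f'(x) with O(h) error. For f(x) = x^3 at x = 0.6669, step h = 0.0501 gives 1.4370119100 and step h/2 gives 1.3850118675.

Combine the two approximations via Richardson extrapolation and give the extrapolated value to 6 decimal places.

1.333012

r = 1: numerator weight 2, denominator 1.
Weighted: 2.7700237350 − 1.4370119100 = 1.3330118250
(2·1.3850118675 − 1.4370119100)/(2 − 1) = 1.3330118250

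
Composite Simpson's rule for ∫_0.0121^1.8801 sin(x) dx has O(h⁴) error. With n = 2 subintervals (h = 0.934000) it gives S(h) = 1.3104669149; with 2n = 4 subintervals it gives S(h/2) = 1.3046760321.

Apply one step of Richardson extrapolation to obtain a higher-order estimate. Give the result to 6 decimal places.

Order 4 gives 2^r = 16 and 2^r − 1 = 15.
Weighted: 20.8748165136 − 1.3104669149 = 19.5643495987
Extrapolated: 19.5643495987 / 15 = 1.3042899732
Correction |R − A(h/2)| = 3.861e-04; gap |A(h/2) − A(h)| = 5.791e-03.

1.304290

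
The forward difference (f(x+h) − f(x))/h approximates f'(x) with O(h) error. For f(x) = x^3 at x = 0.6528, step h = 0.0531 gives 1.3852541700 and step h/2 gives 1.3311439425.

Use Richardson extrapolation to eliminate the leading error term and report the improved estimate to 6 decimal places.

r = 1, so 2^r = 2.
Top: 2(1.3311439425) − (1.3852541700) = 1.2770337150
(2 × 1.3311439425 − 1.3852541700)/(2 − 1) = 1.2770337150
Gap between inputs: 5.411e-02; correction applied: −0.0541102275.

1.277034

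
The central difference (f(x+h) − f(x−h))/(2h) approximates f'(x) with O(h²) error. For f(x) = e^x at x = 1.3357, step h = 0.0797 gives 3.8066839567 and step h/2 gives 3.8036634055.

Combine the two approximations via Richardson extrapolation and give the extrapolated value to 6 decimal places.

Leading term ∝ h^2; use weight 4 = 2^2.
4*3.8036634055 = 15.2146536220; 15.2146536220 − 3.8066839567 = 11.4079696653
11.4079696653 ÷ 3 = 3.8026565551
Correction |R − A(h/2)| = 1.007e-03; gap |A(h/2) − A(h)| = 3.021e-03.

3.802657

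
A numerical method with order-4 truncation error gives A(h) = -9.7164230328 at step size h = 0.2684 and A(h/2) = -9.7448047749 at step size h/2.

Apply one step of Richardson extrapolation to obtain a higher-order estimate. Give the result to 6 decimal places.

-9.746697

r = 4, so 2^r = 16.
16·(-9.7448047749) = -155.9168763984; (-155.9168763984) − (-9.7164230328) = -146.2004533656
R = (-146.2004533656)/15 = -9.7466968910
Correction |R − A(h/2)| = 1.892e-03; gap |A(h/2) − A(h)| = 2.838e-02.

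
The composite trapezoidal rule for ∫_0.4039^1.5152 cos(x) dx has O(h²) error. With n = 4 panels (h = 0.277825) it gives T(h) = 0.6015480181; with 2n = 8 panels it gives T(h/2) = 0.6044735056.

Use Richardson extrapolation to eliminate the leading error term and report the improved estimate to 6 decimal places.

0.605449

With r = 2 the leading error scales as h^2, so the weight is 2^2 = 4.
A(h/2) − A(h) = 0.6044735056 − 0.6015480181 = 0.0029254875
Divide by 2^2 − 1 = 3: 0.0029254875/3 = 0.0009751625
R = 0.6044735056 + 0.0009751625 = 0.6054486681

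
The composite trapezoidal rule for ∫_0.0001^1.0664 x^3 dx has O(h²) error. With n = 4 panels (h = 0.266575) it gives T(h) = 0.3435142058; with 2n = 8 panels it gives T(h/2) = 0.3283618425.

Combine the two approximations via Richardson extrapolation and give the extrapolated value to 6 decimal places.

Error is O(h^2); halving h shrinks it by 2^2 = 4.
4*0.3283618425 − 0.3435142058 = 0.9699331642
Denominator 4 − 1 = 3.
Result: 0.3233110547

0.323311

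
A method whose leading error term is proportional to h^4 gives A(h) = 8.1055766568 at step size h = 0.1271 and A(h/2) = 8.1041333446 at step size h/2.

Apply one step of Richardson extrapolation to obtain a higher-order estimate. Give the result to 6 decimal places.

8.104037

Order 4 gives 2^r = 16 and 2^r − 1 = 15.
Numerator 16×A(h/2) − A(h) = 16×8.1041333446 − 8.1055766568 = 121.5605568568
Divide by 2^4 − 1 = 15.
(16×8.1041333446 − 8.1055766568)/(16 − 1) = 8.1040371238
Correction |R − A(h/2)| = 9.622e-05; gap |A(h/2) − A(h)| = 1.443e-03.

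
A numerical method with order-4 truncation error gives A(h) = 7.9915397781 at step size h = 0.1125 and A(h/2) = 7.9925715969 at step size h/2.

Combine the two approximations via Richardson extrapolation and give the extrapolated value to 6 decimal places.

7.992640

r = 4: numerator weight 16, denominator 15.
16*7.9925715969 = 127.8811455504; 127.8811455504 − 7.9915397781 = 119.8896057723
(16*7.9925715969 − 7.9915397781)/(16 − 1) = 7.9926403848
Correction |R − A(h/2)| = 6.879e-05; gap |A(h/2) − A(h)| = 1.032e-03.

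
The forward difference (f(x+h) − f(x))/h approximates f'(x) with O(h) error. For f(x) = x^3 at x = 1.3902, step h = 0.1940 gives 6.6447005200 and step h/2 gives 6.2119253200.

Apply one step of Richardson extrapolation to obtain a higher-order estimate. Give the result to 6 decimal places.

The method has order 1: 2^1 = 2.
A(h/2) − A(h) = 6.2119253200 − 6.6447005200 = -0.4327752000
Divide by 2^1 − 1 = 1: (-0.4327752000)/1 = -0.4327752000
R = 6.2119253200 − 0.4327752000 = 5.7791501200

5.779150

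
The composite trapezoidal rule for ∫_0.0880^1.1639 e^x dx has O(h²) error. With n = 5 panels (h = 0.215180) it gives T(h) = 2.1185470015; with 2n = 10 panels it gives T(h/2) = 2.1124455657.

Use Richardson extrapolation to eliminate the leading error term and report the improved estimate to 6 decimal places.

2.110412

With r = 2 the leading error scales as h^2, so the weight is 2^2 = 4.
Numerator 4×A(h/2) − A(h) = 4×2.1124455657 − 2.1185470015 = 6.3312352613
Extrapolated: 6.3312352613 / 3 = 2.1104117538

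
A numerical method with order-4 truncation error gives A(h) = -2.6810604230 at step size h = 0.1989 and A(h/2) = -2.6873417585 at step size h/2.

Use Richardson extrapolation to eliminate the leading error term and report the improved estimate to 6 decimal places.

-2.687761

r = 4: numerator weight 16, denominator 15.
16*(-2.6873417585) − (-2.6810604230) = -40.3164077130
Extrapolated: (-40.3164077130) / 15 = -2.6877605142
Gap between inputs: 6.281e-03; correction applied: −0.0004187557.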